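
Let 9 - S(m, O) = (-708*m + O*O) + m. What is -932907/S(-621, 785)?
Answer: 932907/1055263 ≈ 0.88405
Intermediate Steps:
S(m, O) = 9 - O² + 707*m (S(m, O) = 9 - ((-708*m + O*O) + m) = 9 - ((-708*m + O²) + m) = 9 - ((O² - 708*m) + m) = 9 - (O² - 707*m) = 9 + (-O² + 707*m) = 9 - O² + 707*m)
-932907/S(-621, 785) = -932907/(9 - 1*785² + 707*(-621)) = -932907/(9 - 1*616225 - 439047) = -932907/(9 - 616225 - 439047) = -932907/(-1055263) = -932907*(-1/1055263) = 932907/1055263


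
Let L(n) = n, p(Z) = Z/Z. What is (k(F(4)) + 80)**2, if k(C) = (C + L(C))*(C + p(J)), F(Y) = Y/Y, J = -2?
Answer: 7056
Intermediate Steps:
p(Z) = 1
F(Y) = 1
k(C) = 2*C*(1 + C) (k(C) = (C + C)*(C + 1) = (2*C)*(1 + C) = 2*C*(1 + C))
(k(F(4)) + 80)**2 = (2*1*(1 + 1) + 80)**2 = (2*1*2 + 80)**2 = (4 + 80)**2 = 84**2 = 7056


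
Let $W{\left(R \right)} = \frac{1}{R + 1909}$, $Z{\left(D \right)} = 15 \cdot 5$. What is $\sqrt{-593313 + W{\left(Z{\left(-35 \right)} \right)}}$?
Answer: $\frac{i \sqrt{36491122721}}{248} \approx 770.27 i$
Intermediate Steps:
$Z{\left(D \right)} = 75$
$W{\left(R \right)} = \frac{1}{1909 + R}$
$\sqrt{-593313 + W{\left(Z{\left(-35 \right)} \right)}} = \sqrt{-593313 + \frac{1}{1909 + 75}} = \sqrt{-593313 + \frac{1}{1984}} = \sqrt{- \frac{1177132991}{1984}} = \frac{i \sqrt{36491122721}}{248}$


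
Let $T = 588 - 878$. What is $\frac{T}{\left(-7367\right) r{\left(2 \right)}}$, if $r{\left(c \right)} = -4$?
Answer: $- \frac{145}{14734} \approx -0.0098412$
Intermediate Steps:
$T = -290$
$\frac{T}{\left(-7367\right) r{\left(2 \right)}} = - \frac{290}{\left(-7367\right) \left(-4\right)} = - \frac{290}{29468} = \left(-290\right) \frac{1}{29468} = - \frac{145}{14734}$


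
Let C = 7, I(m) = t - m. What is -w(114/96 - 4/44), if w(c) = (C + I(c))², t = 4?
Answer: -3038049/30976 ≈ -98.078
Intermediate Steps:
I(m) = 4 - m
w(c) = (11 - c)² (w(c) = (7 + (4 - c))² = (11 - c)²)
-w(114/96 - 4/44) = -(-11 + (114/96 - 4/44))² = -(-11 + (114*(1/96) - 4*1/44))² = -(-11 + (19/16 - 1/11))² = -(-11 + 193/176)² = -(-1743/176)² = -1*3038049/30976 = -3038049/30976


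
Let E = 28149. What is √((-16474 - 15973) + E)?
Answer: I*√4298 ≈ 65.559*I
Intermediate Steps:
√((-16474 - 15973) + E) = √((-16474 - 15973) + 28149) = √(-32447 + 28149) = √(-4298) = I*√4298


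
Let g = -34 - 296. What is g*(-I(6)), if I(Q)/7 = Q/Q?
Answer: 2310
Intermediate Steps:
I(Q) = 7 (I(Q) = 7*(Q/Q) = 7*1 = 7)
g = -330
g*(-I(6)) = -(-330)*7 = -330*(-7) = 2310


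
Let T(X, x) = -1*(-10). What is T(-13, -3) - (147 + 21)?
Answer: -158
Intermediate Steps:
T(X, x) = 10
T(-13, -3) - (147 + 21) = 10 - (147 + 21) = 10 - 1*168 = 10 - 168 = -158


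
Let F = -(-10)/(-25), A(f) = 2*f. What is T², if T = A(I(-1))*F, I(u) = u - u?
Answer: 0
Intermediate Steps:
I(u) = 0
F = -⅖ (F = -(-10)*(-1)/25 = -1*⅖ = -⅖ ≈ -0.40000)
T = 0 (T = (2*0)*(-⅖) = 0*(-⅖) = 0)
T² = 0² = 0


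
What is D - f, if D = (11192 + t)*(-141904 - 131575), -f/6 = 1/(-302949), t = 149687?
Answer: -4442951882664305/100983 ≈ -4.3997e+10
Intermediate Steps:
f = 2/100983 (f = -6/(-302949) = -6*(-1/302949) = 2/100983 ≈ 1.9805e-5)
D = -43997028041 (D = (11192 + 149687)*(-141904 - 131575) = 160879*(-273479) = -43997028041)
D - f = -43997028041 - 1*2/100983 = -43997028041 - 2/100983 = -4442951882664305/100983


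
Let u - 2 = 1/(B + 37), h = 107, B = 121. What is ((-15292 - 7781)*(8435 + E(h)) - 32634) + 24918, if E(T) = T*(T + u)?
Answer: -73271630271/158 ≈ -4.6374e+8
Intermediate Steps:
u = 317/158 (u = 2 + 1/(121 + 37) = 2 + 1/158 = 317/158 ≈ 2.0063)
E(T) = T*(317/158 + T) (E(T) = T*(T + 317/158) = T*(317/158 + T))
((-15292 - 7781)*(8435 + E(h)) - 32634) + 24918 = ((-15292 - 7781)*(8435 + (1/158)*107*(317 + 158*107)) - 32634) + 24918 = (-23073*(8435 + (1/158)*107*(317 + 16906)) - 32634) + 24918 = (-23073*(8435 + (1/158)*107*17223) - 32634) + 24918 = (-23073*(8435 + 1842861/158) - 32634) + 24918 = (-23073*3175591/158 - 32634) + 24918 = (-73270411143/158 - 32634) + 24918 = -73275567315/158 + 24918 = -73271630271/158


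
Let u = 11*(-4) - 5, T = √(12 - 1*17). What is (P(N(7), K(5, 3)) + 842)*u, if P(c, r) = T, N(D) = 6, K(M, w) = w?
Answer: -41258 - 49*I*√5 ≈ -41258.0 - 109.57*I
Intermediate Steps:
T = I*√5 (T = √(12 - 17) = √(-5) = I*√5 ≈ 2.2361*I)
P(c, r) = I*√5
u = -49 (u = -44 - 5 = -49)
(P(N(7), K(5, 3)) + 842)*u = (I*√5 + 842)*(-49) = (842 + I*√5)*(-49) = -41258 - 49*I*√5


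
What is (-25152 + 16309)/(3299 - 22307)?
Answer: 8843/19008 ≈ 0.46523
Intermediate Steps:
(-25152 + 16309)/(3299 - 22307) = -8843/(-19008) = -8843*(-1/19008) = 8843/19008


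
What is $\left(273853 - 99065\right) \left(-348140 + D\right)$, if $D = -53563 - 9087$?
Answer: $-71801162520$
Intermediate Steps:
$D = -62650$ ($D = -53563 - 9087 = -62650$)
$\left(273853 - 99065\right) \left(-348140 + D\right) = \left(273853 - 99065\right) \left(-348140 - 62650\right) = 174788 \left(-410790\right) = -71801162520$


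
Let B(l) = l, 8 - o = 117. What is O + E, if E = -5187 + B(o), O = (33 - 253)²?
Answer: 43104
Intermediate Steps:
o = -109 (o = 8 - 1*117 = 8 - 117 = -109)
O = 48400 (O = (-220)² = 48400)
E = -5296 (E = -5187 - 109 = -5296)
O + E = 48400 - 5296 = 43104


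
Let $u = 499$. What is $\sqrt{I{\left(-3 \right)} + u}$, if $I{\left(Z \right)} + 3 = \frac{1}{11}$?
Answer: $\frac{\sqrt{60027}}{11} \approx 22.273$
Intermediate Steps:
$I{\left(Z \right)} = - \frac{32}{11}$ ($I{\left(Z \right)} = -3 + \frac{1}{11} = - \frac{32}{11}$)
$\sqrt{I{\left(-3 \right)} + u} = \sqrt{- \frac{32}{11} + 499} = \sqrt{\frac{5457}{11}} = \frac{\sqrt{60027}}{11}$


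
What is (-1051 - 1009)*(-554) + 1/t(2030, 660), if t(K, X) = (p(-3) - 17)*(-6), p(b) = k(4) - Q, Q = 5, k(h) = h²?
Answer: 41084641/36 ≈ 1.1412e+6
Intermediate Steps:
p(b) = 11 (p(b) = 4² - 1*5 = 16 - 5 = 11)
t(K, X) = 36 (t(K, X) = (11 - 17)*(-6) = -6*(-6) = 36)
(-1051 - 1009)*(-554) + 1/t(2030, 660) = (-1051 - 1009)*(-554) + 1/36 = -2060*(-554) + 1/36 = 1141240 + 1/36 = 41084641/36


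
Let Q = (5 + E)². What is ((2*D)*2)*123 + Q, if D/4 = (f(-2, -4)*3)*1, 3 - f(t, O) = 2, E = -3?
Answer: 5908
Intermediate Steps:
f(t, O) = 1 (f(t, O) = 3 - 1*2 = 3 - 2 = 1)
Q = 4 (Q = (5 - 3)² = 2² = 4)
D = 12 (D = 4*((1*3)*1) = 4*(3*1) = 4*3 = 12)
((2*D)*2)*123 + Q = ((2*12)*2)*123 + 4 = (24*2)*123 + 4 = 48*123 + 4 = 5904 + 4 = 5908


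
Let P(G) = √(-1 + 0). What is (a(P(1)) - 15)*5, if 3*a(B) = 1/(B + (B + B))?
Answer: -75 - 5*I/9 ≈ -75.0 - 0.55556*I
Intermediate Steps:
P(G) = I (P(G) = √(-1) = I)
a(B) = 1/(9*B) (a(B) = 1/(3*(B + (B + B))) = 1/(3*(B + 2*B)) = 1/(3*((3*B))) = (1/(3*B))/3 = 1/(9*B))
(a(P(1)) - 15)*5 = (1/(9*I) - 15)*5 = ((-I)/9 - 15)*5 = (-I/9 - 15)*5 = (-15 - I/9)*5 = -75 - 5*I/9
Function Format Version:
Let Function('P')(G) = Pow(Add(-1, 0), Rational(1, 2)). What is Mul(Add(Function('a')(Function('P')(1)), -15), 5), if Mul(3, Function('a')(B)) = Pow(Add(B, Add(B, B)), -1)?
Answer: Add(-75, Mul(Rational(-5, 9), I)) ≈ Add(-75.000, Mul(-0.55556, I))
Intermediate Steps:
Function('P')(G) = I (Function('P')(G) = Pow(-1, Rational(1, 2)) = I)
Function('a')(B) = Mul(Rational(1, 9), Pow(B, -1)) (Function('a')(B) = Mul(Rational(1, 3), Pow(Add(B, Add(B, B)), -1)) = Mul(Rational(1, 3), Pow(Add(B, Mul(2, B)), -1)) = Mul(Rational(1, 3), Pow(Mul(3, B), -1)) = Mul(Rational(1, 3), Mul(Rational(1, 3), Pow(B, -1))) = Mul(Rational(1, 9), Pow(B, -1)))
Mul(Add(Function('a')(Function('P')(1)), -15), 5) = Mul(Add(Mul(Rational(1, 9), Pow(I, -1)), -15), 5) = Mul(Add(Mul(Rational(1, 9), Mul(-1, I)), -15), 5) = Mul(Add(Mul(Rational(-1, 9), I), -15), 5) = Mul(Add(-15, Mul(Rational(-1, 9), I)), 5) = Add(-75, Mul(Rational(-5, 9), I))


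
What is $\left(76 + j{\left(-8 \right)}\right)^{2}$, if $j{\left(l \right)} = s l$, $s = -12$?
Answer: $29584$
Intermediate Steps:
$j{\left(l \right)} = - 12 l$
$\left(76 + j{\left(-8 \right)}\right)^{2} = \left(76 - -96\right)^{2} = \left(76 + 96\right)^{2} = 172^{2} = 29584$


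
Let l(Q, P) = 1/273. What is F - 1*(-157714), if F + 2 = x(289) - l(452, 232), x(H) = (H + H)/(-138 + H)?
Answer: 6501519419/41223 ≈ 1.5772e+5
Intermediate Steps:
l(Q, P) = 1/273
x(H) = 2*H/(-138 + H) (x(H) = (2*H)/(-138 + H) = 2*H/(-138 + H))
F = 75197/41223 (F = -2 + (2*289/(-138 + 289) - 1*1/273) = -2 + (2*289/151 - 1/273) = -2 + (2*289*(1/151) - 1/273) = -2 + (578/151 - 1/273) = -2 + 157643/41223 = 75197/41223 ≈ 1.8242)
F - 1*(-157714) = 75197/41223 - 1*(-157714) = 75197/41223 + 157714 = 6501519419/41223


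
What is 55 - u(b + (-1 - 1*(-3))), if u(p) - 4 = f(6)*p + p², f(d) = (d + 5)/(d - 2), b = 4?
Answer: -3/2 ≈ -1.5000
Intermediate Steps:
f(d) = (5 + d)/(-2 + d)
u(p) = 4 + p² + 11*p/4 (u(p) = 4 + (((5 + 6)/(-2 + 6))*p + p²) = 4 + ((11/4)*p + p²) = 4 + (((¼)*11)*p + p²) = 4 + (11*p/4 + p²) = 4 + (p² + 11*p/4) = 4 + p² + 11*p/4)
55 - u(b + (-1 - 1*(-3))) = 55 - (4 + (4 + (-1 - 1*(-3)))² + 11*(4 + (-1 - 1*(-3)))/4) = 55 - (4 + (4 + (-1 + 3))² + 11*(4 + (-1 + 3))/4) = 55 - (4 + (4 + 2)² + 11*(4 + 2)/4) = 55 - (4 + 6² + (11/4)*6) = 55 - (4 + 36 + 33/2) = 55 - 1*113/2 = 55 - 113/2 = -3/2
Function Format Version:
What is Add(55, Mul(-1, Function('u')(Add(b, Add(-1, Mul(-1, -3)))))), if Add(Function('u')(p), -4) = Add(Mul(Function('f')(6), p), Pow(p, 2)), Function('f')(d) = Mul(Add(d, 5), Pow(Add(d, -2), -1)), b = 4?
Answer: Rational(-3, 2) ≈ -1.5000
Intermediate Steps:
Function('f')(d) = Mul(Pow(Add(-2, d), -1), Add(5, d)) (Function('f')(d) = Mul(Add(5, d), Pow(Add(-2, d), -1)) = Mul(Pow(Add(-2, d), -1), Add(5, d)))
Function('u')(p) = Add(4, Pow(p, 2), Mul(Rational(11, 4), p)) (Function('u')(p) = Add(4, Add(Mul(Mul(Pow(Add(-2, 6), -1), Add(5, 6)), p), Pow(p, 2))) = Add(4, Add(Mul(Mul(Pow(4, -1), 11), p), Pow(p, 2))) = Add(4, Add(Mul(Mul(Rational(1, 4), 11), p), Pow(p, 2))) = Add(4, Add(Mul(Rational(11, 4), p), Pow(p, 2))) = Add(4, Add(Pow(p, 2), Mul(Rational(11, 4), p))) = Add(4, Pow(p, 2), Mul(Rational(11, 4), p)))
Add(55, Mul(-1, Function('u')(Add(b, Add(-1, Mul(-1, -3)))))) = Add(55, Mul(-1, Add(4, Pow(Add(4, Add(-1, Mul(-1, -3))), 2), Mul(Rational(11, 4), Add(4, Add(-1, Mul(-1, -3))))))) = Add(55, Mul(-1, Add(4, Pow(Add(4, Add(-1, 3)), 2), Mul(Rational(11, 4), Add(4, Add(-1, 3)))))) = Add(55, Mul(-1, Add(4, Pow(Add(4, 2), 2), Mul(Rational(11, 4), Add(4, 2))))) = Add(55, Mul(-1, Add(4, Pow(6, 2), Mul(Rational(11, 4), 6)))) = Add(55, Mul(-1, Add(4, 36, Rational(33, 2)))) = Add(55, Mul(-1, Rational(113, 2))) = Add(55, Rational(-113, 2)) = Rational(-3, 2)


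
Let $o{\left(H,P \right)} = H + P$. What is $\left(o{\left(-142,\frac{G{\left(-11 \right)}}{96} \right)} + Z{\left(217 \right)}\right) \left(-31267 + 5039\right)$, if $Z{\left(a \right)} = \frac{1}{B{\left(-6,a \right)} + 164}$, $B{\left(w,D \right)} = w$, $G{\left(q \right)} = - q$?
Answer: $\frac{89308913}{24} \approx 3.7212 \cdot 10^{6}$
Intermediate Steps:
$Z{\left(a \right)} = \frac{1}{158}$ ($Z{\left(a \right)} = \frac{1}{-6 + 164} = \frac{1}{158}$)
$\left(o{\left(-142,\frac{G{\left(-11 \right)}}{96} \right)} + Z{\left(217 \right)}\right) \left(-31267 + 5039\right) = \left(\left(-142 + \frac{\left(-1\right) \left(-11\right)}{96}\right) + \frac{1}{158}\right) \left(-31267 + 5039\right) = \left(\left(-142 + 11 \cdot \frac{1}{96}\right) + \frac{1}{158}\right) \left(-26228\right) = \left(\left(-142 + \frac{11}{96}\right) + \frac{1}{158}\right) \left(-26228\right) = \left(- \frac{13621}{96} + \frac{1}{158}\right) \left(-26228\right) = \left(- \frac{1076011}{7584}\right) \left(-26228\right) = \frac{89308913}{24}$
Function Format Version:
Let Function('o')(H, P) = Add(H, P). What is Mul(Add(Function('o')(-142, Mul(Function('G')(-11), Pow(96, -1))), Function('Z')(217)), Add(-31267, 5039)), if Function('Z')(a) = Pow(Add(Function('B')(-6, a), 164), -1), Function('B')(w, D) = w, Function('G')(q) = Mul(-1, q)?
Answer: Rational(89308913, 24) ≈ 3.7212e+6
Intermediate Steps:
Function('Z')(a) = Rational(1, 158) (Function('Z')(a) = Pow(Add(-6, 164), -1) = Pow(158, -1) = Rational(1, 158))
Mul(Add(Function('o')(-142, Mul(Function('G')(-11), Pow(96, -1))), Function('Z')(217)), Add(-31267, 5039)) = Mul(Add(Add(-142, Mul(Mul(-1, -11), Pow(96, -1))), Rational(1, 158)), Add(-31267, 5039)) = Mul(Add(Add(-142, Mul(11, Rational(1, 96))), Rational(1, 158)), -26228) = Mul(Add(Add(-142, Rational(11, 96)), Rational(1, 158)), -26228) = Mul(Add(Rational(-13621, 96), Rational(1, 158)), -26228) = Mul(Rational(-1076011, 7584), -26228) = Rational(89308913, 24)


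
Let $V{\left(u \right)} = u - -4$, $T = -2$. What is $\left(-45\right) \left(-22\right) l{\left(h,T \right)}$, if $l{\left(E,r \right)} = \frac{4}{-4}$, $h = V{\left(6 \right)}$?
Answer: $-990$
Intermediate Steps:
$V{\left(u \right)} = 4 + u$ ($V{\left(u \right)} = u + 4 = 4 + u$)
$h = 10$ ($h = 4 + 6 = 10$)
$l{\left(E,r \right)} = -1$ ($l{\left(E,r \right)} = 4 \left(- \frac{1}{4}\right) = -1$)
$\left(-45\right) \left(-22\right) l{\left(h,T \right)} = \left(-45\right) \left(-22\right) \left(-1\right) = 990 \left(-1\right) = -990$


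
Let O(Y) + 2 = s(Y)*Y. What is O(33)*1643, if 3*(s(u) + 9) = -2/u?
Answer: -1477057/3 ≈ -4.9235e+5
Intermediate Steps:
s(u) = -9 - 2/(3*u) (s(u) = -9 + (-2/u)/3 = -9 - 2/(3*u))
O(Y) = -2 + Y*(-9 - 2/(3*Y)) (O(Y) = -2 + (-9 - 2/(3*Y))*Y = -2 + Y*(-9 - 2/(3*Y)))
O(33)*1643 = (-8/3 - 9*33)*1643 = (-8/3 - 297)*1643 = -899/3*1643 = -1477057/3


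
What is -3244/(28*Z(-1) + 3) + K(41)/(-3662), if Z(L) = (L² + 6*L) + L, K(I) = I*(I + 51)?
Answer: 5628574/302115 ≈ 18.631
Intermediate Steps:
K(I) = I*(51 + I)
Z(L) = L² + 7*L
-3244/(28*Z(-1) + 3) + K(41)/(-3662) = -3244/(28*(-(7 - 1)) + 3) + (41*(51 + 41))/(-3662) = -3244/(28*(-1*6) + 3) + (41*92)*(-1/3662) = -3244/(28*(-6) + 3) + 3772*(-1/3662) = -3244/(-168 + 3) - 1886/1831 = -3244/(-165) - 1886/1831 = -3244*(-1/165) - 1886/1831 = 3244/165 - 1886/1831 = 5628574/302115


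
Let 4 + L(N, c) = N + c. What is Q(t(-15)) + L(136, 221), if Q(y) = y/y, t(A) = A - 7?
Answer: 354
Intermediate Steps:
t(A) = -7 + A
Q(y) = 1
L(N, c) = -4 + N + c (L(N, c) = -4 + (N + c) = -4 + N + c)
Q(t(-15)) + L(136, 221) = 1 + (-4 + 136 + 221) = 1 + 353 = 354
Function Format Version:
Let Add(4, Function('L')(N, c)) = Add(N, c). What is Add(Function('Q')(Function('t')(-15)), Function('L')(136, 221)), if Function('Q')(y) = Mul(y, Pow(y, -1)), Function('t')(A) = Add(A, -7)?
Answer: 354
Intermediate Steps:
Function('t')(A) = Add(-7, A)
Function('Q')(y) = 1
Function('L')(N, c) = Add(-4, N, c) (Function('L')(N, c) = Add(-4, Add(N, c)) = Add(-4, N, c))
Add(Function('Q')(Function('t')(-15)), Function('L')(136, 221)) = Add(1, Add(-4, 136, 221)) = Add(1, 353) = 354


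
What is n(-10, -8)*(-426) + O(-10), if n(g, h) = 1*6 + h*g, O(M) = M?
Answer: -36646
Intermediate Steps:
n(g, h) = 6 + g*h
n(-10, -8)*(-426) + O(-10) = (6 - 10*(-8))*(-426) - 10 = (6 + 80)*(-426) - 10 = 86*(-426) - 10 = -36636 - 10 = -36646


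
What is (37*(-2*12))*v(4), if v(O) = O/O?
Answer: -888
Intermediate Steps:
v(O) = 1
(37*(-2*12))*v(4) = (37*(-2*12))*1 = (37*(-24))*1 = -888*1 = -888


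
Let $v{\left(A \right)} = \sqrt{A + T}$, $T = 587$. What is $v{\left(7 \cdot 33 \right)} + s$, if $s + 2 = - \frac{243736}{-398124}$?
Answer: $- \frac{138128}{99531} + \sqrt{818} \approx 27.213$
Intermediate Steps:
$v{\left(A \right)} = \sqrt{587 + A}$ ($v{\left(A \right)} = \sqrt{A + 587} = \sqrt{587 + A}$)
$s = - \frac{138128}{99531}$ ($s = -2 - \frac{243736}{-398124} = -2 - - \frac{60934}{99531} = -2 + \frac{60934}{99531} = - \frac{138128}{99531} \approx -1.3878$)
$v{\left(7 \cdot 33 \right)} + s = \sqrt{587 + 7 \cdot 33} - \frac{138128}{99531} = \sqrt{587 + 231} - \frac{138128}{99531} = \sqrt{818} - \frac{138128}{99531} = - \frac{138128}{99531} + \sqrt{818}$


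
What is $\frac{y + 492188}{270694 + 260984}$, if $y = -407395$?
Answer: $\frac{84793}{531678} \approx 0.15948$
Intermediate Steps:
$\frac{y + 492188}{270694 + 260984} = \frac{-407395 + 492188}{270694 + 260984} = \frac{84793}{531678}$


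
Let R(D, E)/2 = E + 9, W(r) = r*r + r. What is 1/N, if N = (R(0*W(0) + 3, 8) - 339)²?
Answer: 1/93025 ≈ 1.0750e-5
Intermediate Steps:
W(r) = r + r² (W(r) = r² + r = r + r²)
R(D, E) = 18 + 2*E (R(D, E) = 2*(E + 9) = 2*(9 + E) = 18 + 2*E)
N = 93025 (N = ((18 + 2*8) - 339)² = ((18 + 16) - 339)² = (34 - 339)² = (-305)² = 93025)
1/N = 1/93025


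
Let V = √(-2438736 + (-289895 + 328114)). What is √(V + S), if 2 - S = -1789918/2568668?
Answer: √(4448453919418 + 1649513823556*I*√2400517)/1284334 ≈ 27.857 + 27.809*I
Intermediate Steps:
V = I*√2400517 (V = √(-2438736 + 38219) = √(-2400517) = I*√2400517 ≈ 1549.4*I)
S = 3463627/1284334 (S = 2 - (-1789918)/2568668 = 2 - 1*(-894959/1284334) = 2 + 894959/1284334 = 3463627/1284334 ≈ 2.6968)
√(V + S) = √(I*√2400517 + 3463627/1284334) = √(3463627/1284334 + I*√2400517)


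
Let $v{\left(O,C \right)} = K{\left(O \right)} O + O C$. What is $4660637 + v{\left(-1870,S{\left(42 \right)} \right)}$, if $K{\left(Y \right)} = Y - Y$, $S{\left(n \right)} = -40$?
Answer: $4735437$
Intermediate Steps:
$K{\left(Y \right)} = 0$
$v{\left(O,C \right)} = C O$ ($v{\left(O,C \right)} = 0 O + O C = 0 + C O = C O$)
$4660637 + v{\left(-1870,S{\left(42 \right)} \right)} = 4660637 - -74800 = 4660637 + 74800 = 4735437$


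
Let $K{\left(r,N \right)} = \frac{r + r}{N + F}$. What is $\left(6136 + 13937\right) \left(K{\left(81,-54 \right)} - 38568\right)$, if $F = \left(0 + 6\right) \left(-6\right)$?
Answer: $- \frac{3871057977}{5} \approx -7.7421 \cdot 10^{8}$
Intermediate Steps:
$F = -36$ ($F = 6 \left(-6\right) = -36$)
$K{\left(r,N \right)} = \frac{2 r}{-36 + N}$ ($K{\left(r,N \right)} = \frac{r + r}{N - 36} = \frac{2 r}{-36 + N}$)
$\left(6136 + 13937\right) \left(K{\left(81,-54 \right)} - 38568\right) = \left(6136 + 13937\right) \left(2 \cdot 81 \frac{1}{-36 - 54} - 38568\right) = 20073 \left(2 \cdot 81 \frac{1}{-90} - 38568\right) = 20073 \left(2 \cdot 81 \left(- \frac{1}{90}\right) - 38568\right) = 20073 \left(- \frac{9}{5} - 38568\right) = 20073 \left(- \frac{192849}{5}\right) = - \frac{3871057977}{5}$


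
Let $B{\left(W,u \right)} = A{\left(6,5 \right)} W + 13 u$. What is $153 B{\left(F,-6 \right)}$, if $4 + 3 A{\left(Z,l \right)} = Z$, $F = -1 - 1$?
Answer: $-12138$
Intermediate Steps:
$F = -2$ ($F = -1 - 1 = -2$)
$A{\left(Z,l \right)} = - \frac{4}{3} + \frac{Z}{3}$
$B{\left(W,u \right)} = 13 u + \frac{2 W}{3}$ ($B{\left(W,u \right)} = \left(- \frac{4}{3} + \frac{1}{3} \cdot 6\right) W + 13 u = \left(- \frac{4}{3} + 2\right) W + 13 u = \frac{2 W}{3} + 13 u = 13 u + \frac{2 W}{3}$)
$153 B{\left(F,-6 \right)} = 153 \left(13 \left(-6\right) + \frac{2}{3} \left(-2\right)\right) = 153 \left(-78 - \frac{4}{3}\right) = 153 \left(- \frac{238}{3}\right) = -12138$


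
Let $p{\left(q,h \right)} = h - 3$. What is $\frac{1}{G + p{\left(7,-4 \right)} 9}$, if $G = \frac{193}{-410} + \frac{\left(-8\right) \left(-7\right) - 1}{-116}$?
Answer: $- \frac{23780}{1520609} \approx -0.015638$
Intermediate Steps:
$p{\left(q,h \right)} = -3 + h$
$G = - \frac{22469}{23780}$ ($G = 193 \left(- \frac{1}{410}\right) + \left(56 - 1\right) \left(- \frac{1}{116}\right) = - \frac{193}{410} + 55 \left(- \frac{1}{116}\right) = - \frac{193}{410} - \frac{55}{116} = - \frac{22469}{23780} \approx -0.94487$)
$\frac{1}{G + p{\left(7,-4 \right)} 9} = \frac{1}{- \frac{22469}{23780} + \left(-3 - 4\right) 9} = \frac{1}{- \frac{22469}{23780} - 63} = \frac{1}{- \frac{1520609}{23780}} = - \frac{23780}{1520609}$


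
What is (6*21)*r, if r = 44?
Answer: 5544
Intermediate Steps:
(6*21)*r = (6*21)*44 = 126*44 = 5544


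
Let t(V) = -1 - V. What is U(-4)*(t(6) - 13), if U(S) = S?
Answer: 80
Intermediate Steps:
U(-4)*(t(6) - 13) = -4*((-1 - 1*6) - 13) = -4*((-1 - 6) - 13) = -4*(-7 - 13) = -4*(-20) = 80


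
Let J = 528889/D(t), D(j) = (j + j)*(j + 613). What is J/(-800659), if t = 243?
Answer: -528889/333086954544 ≈ -1.5878e-6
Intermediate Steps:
D(j) = 2*j*(613 + j) (D(j) = (2*j)*(613 + j) = 2*j*(613 + j))
J = 528889/416016 (J = 528889/((2*243*(613 + 243))) = 528889/((2*243*856)) = 528889/416016 ≈ 1.2713)
J/(-800659) = (528889/416016)/(-800659) = (528889/416016)*(-1/800659) = -528889/333086954544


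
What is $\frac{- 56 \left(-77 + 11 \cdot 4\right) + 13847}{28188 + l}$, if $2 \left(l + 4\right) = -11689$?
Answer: $\frac{31390}{44679} \approx 0.70257$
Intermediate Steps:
$l = - \frac{11697}{2}$ ($l = -4 + \frac{1}{2} \left(-11689\right) = -4 - \frac{11689}{2} = - \frac{11697}{2} \approx -5848.5$)
$\frac{- 56 \left(-77 + 11 \cdot 4\right) + 13847}{28188 + l} = \frac{- 56 \left(-77 + 11 \cdot 4\right) + 13847}{28188 - \frac{11697}{2}} = \frac{- 56 \left(-77 + 44\right) + 13847}{\frac{44679}{2}} = \left(\left(-56\right) \left(-33\right) + 13847\right) \frac{2}{44679} = \left(1848 + 13847\right) \frac{2}{44679} = 15695 \cdot \frac{2}{44679} = \frac{31390}{44679}$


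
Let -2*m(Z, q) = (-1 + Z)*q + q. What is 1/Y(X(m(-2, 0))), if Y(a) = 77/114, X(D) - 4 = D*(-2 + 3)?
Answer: 114/77 ≈ 1.4805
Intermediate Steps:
m(Z, q) = -q/2 - q*(-1 + Z)/2 (m(Z, q) = -((-1 + Z)*q + q)/2 = -(q*(-1 + Z) + q)/2 = -(q + q*(-1 + Z))/2 = -q/2 - q*(-1 + Z)/2)
X(D) = 4 + D (X(D) = 4 + D*(-2 + 3) = 4 + D*1 = 4 + D)
Y(a) = 77/114 (Y(a) = 77*(1/114) = 77/114)
1/Y(X(m(-2, 0))) = 1/(77/114) = 114/77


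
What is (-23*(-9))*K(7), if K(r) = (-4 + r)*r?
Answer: 4347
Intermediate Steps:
K(r) = r*(-4 + r)
(-23*(-9))*K(7) = (-23*(-9))*(7*(-4 + 7)) = 207*(7*3) = 207*21 = 4347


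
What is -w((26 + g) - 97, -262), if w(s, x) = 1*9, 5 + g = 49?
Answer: -9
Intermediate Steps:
g = 44 (g = -5 + 49 = 44)
w(s, x) = 9
-w((26 + g) - 97, -262) = -1*9 = -9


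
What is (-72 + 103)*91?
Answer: 2821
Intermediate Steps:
(-72 + 103)*91 = 31*91 = 2821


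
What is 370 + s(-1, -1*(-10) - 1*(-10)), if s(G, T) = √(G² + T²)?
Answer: 370 + √401 ≈ 390.02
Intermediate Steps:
370 + s(-1, -1*(-10) - 1*(-10)) = 370 + √((-1)² + (-1*(-10) - 1*(-10))²) = 370 + √(1 + (10 + 10)²) = 370 + √(1 + 20²) = 370 + √(1 + 400) = 370 + √401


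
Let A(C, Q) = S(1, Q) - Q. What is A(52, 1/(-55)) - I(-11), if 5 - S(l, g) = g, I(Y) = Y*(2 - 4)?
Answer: -933/55 ≈ -16.964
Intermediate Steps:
I(Y) = -2*Y (I(Y) = Y*(-2) = -2*Y)
S(l, g) = 5 - g
A(C, Q) = 5 - 2*Q (A(C, Q) = (5 - Q) - Q = 5 - 2*Q)
A(52, 1/(-55)) - I(-11) = (5 - 2/(-55)) - (-2)*(-11) = (5 - 2*(-1/55)) - 1*22 = (5 + 2/55) - 22 = 277/55 - 22 = -933/55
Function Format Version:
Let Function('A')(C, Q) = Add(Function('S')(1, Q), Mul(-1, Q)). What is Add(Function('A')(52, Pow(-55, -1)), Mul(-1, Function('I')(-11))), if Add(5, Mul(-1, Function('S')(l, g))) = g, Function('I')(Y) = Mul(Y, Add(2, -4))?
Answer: Rational(-933, 55) ≈ -16.964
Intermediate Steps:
Function('I')(Y) = Mul(-2, Y) (Function('I')(Y) = Mul(Y, -2) = Mul(-2, Y))
Function('S')(l, g) = Add(5, Mul(-1, g))
Function('A')(C, Q) = Add(5, Mul(-2, Q)) (Function('A')(C, Q) = Add(Add(5, Mul(-1, Q)), Mul(-1, Q)) = Add(5, Mul(-2, Q)))
Add(Function('A')(52, Pow(-55, -1)), Mul(-1, Function('I')(-11))) = Add(Add(5, Mul(-2, Pow(-55, -1))), Mul(-1, Mul(-2, -11))) = Add(Add(5, Mul(-2, Rational(-1, 55))), Mul(-1, 22)) = Add(Add(5, Rational(2, 55)), -22) = Add(Rational(277, 55), -22) = Rational(-933, 55)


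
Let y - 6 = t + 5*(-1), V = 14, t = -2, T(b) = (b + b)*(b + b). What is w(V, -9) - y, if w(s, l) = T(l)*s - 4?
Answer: 4533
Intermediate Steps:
T(b) = 4*b**2 (T(b) = (2*b)*(2*b) = 4*b**2)
w(s, l) = -4 + 4*s*l**2 (w(s, l) = (4*l**2)*s - 4 = 4*s*l**2 - 4 = -4 + 4*s*l**2)
y = -1 (y = 6 + (-2 + 5*(-1)) = 6 + (-2 - 5) = 6 - 7 = -1)
w(V, -9) - y = (-4 + 4*14*(-9)**2) - 1*(-1) = (-4 + 4*14*81) + 1 = (-4 + 4536) + 1 = 4532 + 1 = 4533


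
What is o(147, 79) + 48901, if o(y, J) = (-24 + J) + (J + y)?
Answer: 49182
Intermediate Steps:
o(y, J) = -24 + y + 2*J
o(147, 79) + 48901 = (-24 + 147 + 2*79) + 48901 = (-24 + 147 + 158) + 48901 = 281 + 48901 = 49182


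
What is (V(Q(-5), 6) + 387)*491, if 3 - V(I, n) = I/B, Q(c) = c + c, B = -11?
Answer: 2101480/11 ≈ 1.9104e+5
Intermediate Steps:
Q(c) = 2*c
V(I, n) = 3 + I/11 (V(I, n) = 3 - I/(-11) = 3 - I*(-1)/11 = 3 - (-1)*I/11 = 3 + I/11)
(V(Q(-5), 6) + 387)*491 = ((3 + (2*(-5))/11) + 387)*491 = ((3 + (1/11)*(-10)) + 387)*491 = ((3 - 10/11) + 387)*491 = (23/11 + 387)*491 = (4280/11)*491 = 2101480/11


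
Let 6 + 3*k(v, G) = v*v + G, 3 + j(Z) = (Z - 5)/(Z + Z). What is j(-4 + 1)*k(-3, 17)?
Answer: -100/9 ≈ -11.111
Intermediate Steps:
j(Z) = -3 + (-5 + Z)/(2*Z) (j(Z) = -3 + (Z - 5)/(Z + Z) = -3 + (-5 + Z)/((2*Z)) = -3 + (-5 + Z)*(1/(2*Z)) = -3 + (-5 + Z)/(2*Z))
k(v, G) = -2 + G/3 + v**2/3 (k(v, G) = -2 + (v*v + G)/3 = -2 + (v**2 + G)/3 = -2 + (G + v**2)/3 = -2 + (G/3 + v**2/3) = -2 + G/3 + v**2/3)
j(-4 + 1)*k(-3, 17) = (5*(-1 - (-4 + 1))/(2*(-4 + 1)))*(-2 + (1/3)*17 + (1/3)*(-3)**2) = ((5/2)*(-1 - 1*(-3))/(-3))*(-2 + 17/3 + (1/3)*9) = ((5/2)*(-1/3)*(-1 + 3))*(-2 + 17/3 + 3) = ((5/2)*(-1/3)*2)*(20/3) = -5/3*20/3 = -100/9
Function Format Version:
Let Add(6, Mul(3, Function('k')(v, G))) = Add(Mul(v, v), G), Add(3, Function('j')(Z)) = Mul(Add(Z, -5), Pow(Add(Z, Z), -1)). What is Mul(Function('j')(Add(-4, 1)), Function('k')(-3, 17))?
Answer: Rational(-100, 9) ≈ -11.111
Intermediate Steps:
Function('j')(Z) = Add(-3, Mul(Rational(1, 2), Pow(Z, -1), Add(-5, Z))) (Function('j')(Z) = Add(-3, Mul(Add(Z, -5), Pow(Add(Z, Z), -1))) = Add(-3, Mul(Add(-5, Z), Pow(Mul(2, Z), -1))) = Add(-3, Mul(Add(-5, Z), Mul(Rational(1, 2), Pow(Z, -1)))) = Add(-3, Mul(Rational(1, 2), Pow(Z, -1), Add(-5, Z))))
Function('k')(v, G) = Add(-2, Mul(Rational(1, 3), G), Mul(Rational(1, 3), Pow(v, 2))) (Function('k')(v, G) = Add(-2, Mul(Rational(1, 3), Add(Mul(v, v), G))) = Add(-2, Mul(Rational(1, 3), Add(Pow(v, 2), G))) = Add(-2, Mul(Rational(1, 3), Add(G, Pow(v, 2)))) = Add(-2, Add(Mul(Rational(1, 3), G), Mul(Rational(1, 3), Pow(v, 2)))) = Add(-2, Mul(Rational(1, 3), G), Mul(Rational(1, 3), Pow(v, 2))))
Mul(Function('j')(Add(-4, 1)), Function('k')(-3, 17)) = Mul(Mul(Rational(5, 2), Pow(Add(-4, 1), -1), Add(-1, Mul(-1, Add(-4, 1)))), Add(-2, Mul(Rational(1, 3), 17), Mul(Rational(1, 3), Pow(-3, 2)))) = Mul(Mul(Rational(5, 2), Pow(-3, -1), Add(-1, Mul(-1, -3))), Add(-2, Rational(17, 3), Mul(Rational(1, 3), 9))) = Mul(Mul(Rational(5, 2), Rational(-1, 3), Add(-1, 3)), Add(-2, Rational(17, 3), 3)) = Mul(Mul(Rational(5, 2), Rational(-1, 3), 2), Rational(20, 3)) = Mul(Rational(-5, 3), Rational(20, 3)) = Rational(-100, 9)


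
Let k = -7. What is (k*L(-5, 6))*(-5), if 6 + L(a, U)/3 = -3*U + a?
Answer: -3045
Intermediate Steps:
L(a, U) = -18 - 9*U + 3*a (L(a, U) = -18 + 3*(-3*U + a) = -18 + 3*(a - 3*U) = -18 + (-9*U + 3*a) = -18 - 9*U + 3*a)
(k*L(-5, 6))*(-5) = -7*(-18 - 9*6 + 3*(-5))*(-5) = -7*(-18 - 54 - 15)*(-5) = -7*(-87)*(-5) = 609*(-5) = -3045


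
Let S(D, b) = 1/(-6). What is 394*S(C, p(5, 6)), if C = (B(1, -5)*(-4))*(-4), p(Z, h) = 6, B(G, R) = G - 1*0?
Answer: -197/3 ≈ -65.667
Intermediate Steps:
B(G, R) = G (B(G, R) = G + 0 = G)
C = 16 (C = (1*(-4))*(-4) = -4*(-4) = 16)
S(D, b) = -⅙
394*S(C, p(5, 6)) = 394*(-⅙) = -197/3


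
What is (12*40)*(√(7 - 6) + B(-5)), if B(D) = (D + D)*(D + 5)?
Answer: 480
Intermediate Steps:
B(D) = 2*D*(5 + D) (B(D) = (2*D)*(5 + D) = 2*D*(5 + D))
(12*40)*(√(7 - 6) + B(-5)) = (12*40)*(√(7 - 6) + 2*(-5)*(5 - 5)) = 480*(√1 + 2*(-5)*0) = 480*(1 + 0) = 480*1 = 480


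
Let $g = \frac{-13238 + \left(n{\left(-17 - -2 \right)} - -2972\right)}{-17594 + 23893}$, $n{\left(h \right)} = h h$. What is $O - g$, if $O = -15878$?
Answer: $- \frac{100005481}{6299} \approx -15876.0$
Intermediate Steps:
$n{\left(h \right)} = h^{2}$
$g = - \frac{10041}{6299}$ ($g = \frac{-13238 + \left(\left(-17 - -2\right)^{2} - -2972\right)}{-17594 + 23893} = \frac{-13238 + \left(\left(-17 + 2\right)^{2} + 2972\right)}{6299} = \left(-13238 + \left(\left(-15\right)^{2} + 2972\right)\right) \frac{1}{6299} = \left(-13238 + \left(225 + 2972\right)\right) \frac{1}{6299} = \left(-13238 + 3197\right) \frac{1}{6299} = \left(-10041\right) \frac{1}{6299} = - \frac{10041}{6299} \approx -1.5941$)
$O - g = -15878 - - \frac{10041}{6299} = -15878 + \frac{10041}{6299} = - \frac{100005481}{6299}$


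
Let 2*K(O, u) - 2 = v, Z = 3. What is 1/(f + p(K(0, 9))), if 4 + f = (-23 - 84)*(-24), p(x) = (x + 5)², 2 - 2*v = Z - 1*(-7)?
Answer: 1/2580 ≈ 0.00038760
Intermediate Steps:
v = -4 (v = 1 - (3 - 1*(-7))/2 = 1 - (3 + 7)/2 = 1 - ½*10 = 1 - 5 = -4)
K(O, u) = -1 (K(O, u) = 1 + (½)*(-4) = 1 - 2 = -1)
p(x) = (5 + x)²
f = 2564 (f = -4 + (-23 - 84)*(-24) = -4 - 107*(-24) = -4 + 2568 = 2564)
1/(f + p(K(0, 9))) = 1/(2564 + (5 - 1)²) = 1/(2564 + 4²) = 1/(2564 + 16) = 1/2580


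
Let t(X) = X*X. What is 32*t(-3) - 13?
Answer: 275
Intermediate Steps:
t(X) = X²
32*t(-3) - 13 = 32*(-3)² - 13 = 32*9 - 13 = 288 - 13 = 275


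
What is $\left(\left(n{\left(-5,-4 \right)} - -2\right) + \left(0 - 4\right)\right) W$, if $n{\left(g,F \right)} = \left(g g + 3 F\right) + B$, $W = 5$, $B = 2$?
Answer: $65$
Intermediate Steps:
$n{\left(g,F \right)} = 2 + g^{2} + 3 F$ ($n{\left(g,F \right)} = \left(g g + 3 F\right) + 2 = \left(g^{2} + 3 F\right) + 2 = 2 + g^{2} + 3 F$)
$\left(\left(n{\left(-5,-4 \right)} - -2\right) + \left(0 - 4\right)\right) W = \left(\left(\left(2 + \left(-5\right)^{2} + 3 \left(-4\right)\right) - -2\right) + \left(0 - 4\right)\right) 5 = \left(\left(\left(2 + 25 - 12\right) + 2\right) + \left(0 - 4\right)\right) 5 = \left(\left(15 + 2\right) - 4\right) 5 = \left(17 - 4\right) 5 = 13 \cdot 5 = 65$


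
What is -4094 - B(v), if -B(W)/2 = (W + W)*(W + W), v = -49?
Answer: 15114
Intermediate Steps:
B(W) = -8*W² (B(W) = -2*(W + W)*(W + W) = -2*2*W*2*W = -8*W²)
-4094 - B(v) = -4094 - (-8)*(-49)² = -4094 - (-8)*2401 = -4094 - 1*(-19208) = -4094 + 19208 = 15114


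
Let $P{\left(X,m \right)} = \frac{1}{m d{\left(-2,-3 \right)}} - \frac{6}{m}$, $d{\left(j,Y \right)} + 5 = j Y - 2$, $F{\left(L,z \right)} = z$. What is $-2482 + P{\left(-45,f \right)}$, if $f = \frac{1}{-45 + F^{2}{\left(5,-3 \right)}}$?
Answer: $-2230$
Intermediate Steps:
$d{\left(j,Y \right)} = -7 + Y j$ ($d{\left(j,Y \right)} = -5 + \left(j Y - 2\right) = -5 + \left(Y j - 2\right) = -5 + \left(-2 + Y j\right) = -7 + Y j$)
$f = - \frac{1}{36}$ ($f = \frac{1}{-45 + \left(-3\right)^{2}} = \frac{1}{-45 + 9} = \frac{1}{-36} = - \frac{1}{36} \approx -0.027778$)
$P{\left(X,m \right)} = - \frac{7}{m}$ ($P{\left(X,m \right)} = \frac{1}{m \left(-7 - -6\right)} - \frac{6}{m} = \frac{1}{m \left(-7 + 6\right)} - \frac{6}{m} = \frac{1}{m \left(-1\right)} - \frac{6}{m} = \frac{1}{m} \left(-1\right) - \frac{6}{m} = - \frac{1}{m} - \frac{6}{m} = - \frac{7}{m}$)
$-2482 + P{\left(-45,f \right)} = -2482 - \frac{7}{- \frac{1}{36}} = -2482 - -252 = -2482 + 252 = -2230$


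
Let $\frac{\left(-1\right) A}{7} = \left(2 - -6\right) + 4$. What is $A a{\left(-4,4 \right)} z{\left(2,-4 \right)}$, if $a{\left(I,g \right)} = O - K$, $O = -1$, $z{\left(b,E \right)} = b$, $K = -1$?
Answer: $0$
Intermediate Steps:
$a{\left(I,g \right)} = 0$ ($a{\left(I,g \right)} = -1 - -1 = -1 + 1 = 0$)
$A = -84$ ($A = - 7 \left(\left(2 - -6\right) + 4\right) = - 7 \left(\left(2 + 6\right) + 4\right) = - 7 \left(8 + 4\right) = \left(-7\right) 12 = -84$)
$A a{\left(-4,4 \right)} z{\left(2,-4 \right)} = \left(-84\right) 0 \cdot 2 = 0 \cdot 2 = 0$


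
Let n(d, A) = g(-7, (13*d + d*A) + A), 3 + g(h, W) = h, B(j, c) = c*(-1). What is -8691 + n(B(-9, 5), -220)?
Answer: -8701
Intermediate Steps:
B(j, c) = -c
g(h, W) = -3 + h
n(d, A) = -10 (n(d, A) = -3 - 7 = -10)
-8691 + n(B(-9, 5), -220) = -8691 - 10 = -8701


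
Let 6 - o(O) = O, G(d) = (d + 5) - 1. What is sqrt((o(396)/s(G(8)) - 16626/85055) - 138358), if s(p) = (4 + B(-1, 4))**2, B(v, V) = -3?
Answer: I*sqrt(1003753427637130)/85055 ≈ 372.49*I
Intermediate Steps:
G(d) = 4 + d (G(d) = (5 + d) - 1 = 4 + d)
o(O) = 6 - O
s(p) = 1 (s(p) = (4 - 3)**2 = 1**2 = 1)
sqrt((o(396)/s(G(8)) - 16626/85055) - 138358) = sqrt(((6 - 1*396)/1 - 16626/85055) - 138358) = sqrt(((6 - 396)*1 - 16626*1/85055) - 138358) = sqrt((-390*1 - 16626/85055) - 138358) = sqrt((-390 - 16626/85055) - 138358) = sqrt(-33188076/85055 - 138358) = sqrt(-11801227766/85055) = I*sqrt(1003753427637130)/85055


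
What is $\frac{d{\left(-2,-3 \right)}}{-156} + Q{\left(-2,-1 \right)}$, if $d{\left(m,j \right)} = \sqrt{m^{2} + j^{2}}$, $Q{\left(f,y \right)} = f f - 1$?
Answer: $3 - \frac{\sqrt{13}}{156} \approx 2.9769$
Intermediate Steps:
$Q{\left(f,y \right)} = -1 + f^{2}$ ($Q{\left(f,y \right)} = f^{2} - 1 = -1 + f^{2}$)
$d{\left(m,j \right)} = \sqrt{j^{2} + m^{2}}$
$\frac{d{\left(-2,-3 \right)}}{-156} + Q{\left(-2,-1 \right)} = \frac{\sqrt{\left(-3\right)^{2} + \left(-2\right)^{2}}}{-156} - \left(1 - \left(-2\right)^{2}\right) = \sqrt{9 + 4} \left(- \frac{1}{156}\right) + \left(-1 + 4\right) = \sqrt{13} \left(- \frac{1}{156}\right) + 3 = - \frac{\sqrt{13}}{156} + 3 = 3 - \frac{\sqrt{13}}{156}$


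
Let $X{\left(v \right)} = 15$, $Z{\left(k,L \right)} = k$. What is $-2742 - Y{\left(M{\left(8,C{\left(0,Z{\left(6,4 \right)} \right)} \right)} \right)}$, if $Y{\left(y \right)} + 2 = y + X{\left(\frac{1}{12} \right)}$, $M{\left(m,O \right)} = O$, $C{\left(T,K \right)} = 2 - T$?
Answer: $-2757$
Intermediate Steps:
$Y{\left(y \right)} = 13 + y$ ($Y{\left(y \right)} = -2 + \left(y + 15\right) = -2 + \left(15 + y\right) = 13 + y$)
$-2742 - Y{\left(M{\left(8,C{\left(0,Z{\left(6,4 \right)} \right)} \right)} \right)} = -2742 - \left(13 + \left(2 - 0\right)\right) = -2742 - \left(13 + \left(2 + 0\right)\right) = -2742 - \left(13 + 2\right) = -2742 - 15 = -2757$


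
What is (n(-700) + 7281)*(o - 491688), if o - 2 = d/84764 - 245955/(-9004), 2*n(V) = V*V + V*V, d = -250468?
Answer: -46650373825200882927/190803764 ≈ -2.4449e+11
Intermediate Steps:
n(V) = V² (n(V) = (V*V + V*V)/2 = (V² + V²)/2 = (2*V²)/2 = V²)
o = 5029836465/190803764 (o = 2 + (-250468/84764 - 245955/(-9004)) = 2 + (-250468*1/84764 - 245955*(-1/9004)) = 2 + (-62617/21191 + 245955/9004) = 2 + 4648228937/190803764 = 5029836465/190803764 ≈ 26.361)
(n(-700) + 7281)*(o - 491688) = ((-700)² + 7281)*(5029836465/190803764 - 491688) = (490000 + 7281)*(-93810891277167/190803764) = 497281*(-93810891277167/190803764) = -46650373825200882927/190803764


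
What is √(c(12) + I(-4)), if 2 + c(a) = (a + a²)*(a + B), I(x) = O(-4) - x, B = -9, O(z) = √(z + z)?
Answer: √(470 + 2*I*√2) ≈ 21.68 + 0.06523*I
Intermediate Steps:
O(z) = √2*√z (O(z) = √(2*z) = √2*√z)
I(x) = -x + 2*I*√2 (I(x) = √2*√(-4) - x = √2*(2*I) - x = 2*I*√2 - x = -x + 2*I*√2)
c(a) = -2 + (-9 + a)*(a + a²) (c(a) = -2 + (a + a²)*(a - 9) = -2 + (a + a²)*(-9 + a) = -2 + (-9 + a)*(a + a²))
√(c(12) + I(-4)) = √((-2 + 12³ - 9*12 - 8*12²) + (-1*(-4) + 2*I*√2)) = √((-2 + 1728 - 108 - 8*144) + (4 + 2*I*√2)) = √((-2 + 1728 - 108 - 1152) + (4 + 2*I*√2)) = √(466 + (4 + 2*I*√2)) = √(470 + 2*I*√2)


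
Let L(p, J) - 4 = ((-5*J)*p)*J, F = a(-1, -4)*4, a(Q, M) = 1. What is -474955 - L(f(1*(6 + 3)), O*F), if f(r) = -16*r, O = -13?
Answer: -2421839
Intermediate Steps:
F = 4 (F = 1*4 = 4)
L(p, J) = 4 - 5*p*J² (L(p, J) = 4 + ((-5*J)*p)*J = 4 + (-5*J*p)*J = 4 - 5*p*J²)
-474955 - L(f(1*(6 + 3)), O*F) = -474955 - (4 - 5*(-16*(6 + 3))*(-13*4)²) = -474955 - (4 - 5*(-16*9)*(-52)²) = -474955 - (4 - 5*(-16*9)*2704) = -474955 - (4 - 5*(-144)*2704) = -474955 - (4 + 1946880) = -474955 - 1*1946884 = -474955 - 1946884 = -2421839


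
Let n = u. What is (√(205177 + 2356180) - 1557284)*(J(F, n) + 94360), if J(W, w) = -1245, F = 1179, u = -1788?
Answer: -145006499660 + 93115*√2561357 ≈ -1.4486e+11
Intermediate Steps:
n = -1788
(√(205177 + 2356180) - 1557284)*(J(F, n) + 94360) = (√(205177 + 2356180) - 1557284)*(-1245 + 94360) = (√2561357 - 1557284)*93115 = (-1557284 + √2561357)*93115 = -145006499660 + 93115*√2561357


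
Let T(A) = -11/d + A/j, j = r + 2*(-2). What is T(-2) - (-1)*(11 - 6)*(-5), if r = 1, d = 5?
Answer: -398/15 ≈ -26.533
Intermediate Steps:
j = -3 (j = 1 + 2*(-2) = 1 - 4 = -3)
T(A) = -11/5 - A/3 (T(A) = -11/5 + A/(-3) = -11*⅕ + A*(-⅓) = -11/5 - A/3)
T(-2) - (-1)*(11 - 6)*(-5) = (-11/5 - ⅓*(-2)) - (-1)*(11 - 6)*(-5) = (-11/5 + ⅔) - (-1)*5*(-5) = -23/15 - (-1)*(-25) = -23/15 - 1*25 = -23/15 - 25 = -398/15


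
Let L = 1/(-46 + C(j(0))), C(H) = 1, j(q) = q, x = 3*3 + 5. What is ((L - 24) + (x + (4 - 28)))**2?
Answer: 2343961/2025 ≈ 1157.5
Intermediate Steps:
x = 14 (x = 9 + 5 = 14)
L = -1/45 (L = 1/(-46 + 1) = 1/(-45) = -1/45 ≈ -0.022222)
((L - 24) + (x + (4 - 28)))**2 = ((-1/45 - 24) + (14 + (4 - 28)))**2 = (-1081/45 + (14 - 24))**2 = (-1081/45 - 10)**2 = (-1531/45)**2 = 2343961/2025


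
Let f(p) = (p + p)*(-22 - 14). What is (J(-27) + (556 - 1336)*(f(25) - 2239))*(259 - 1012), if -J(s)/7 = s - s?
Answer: -2372266260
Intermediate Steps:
f(p) = -72*p (f(p) = (2*p)*(-36) = -72*p)
J(s) = 0 (J(s) = -7*(s - s) = -7*0 = 0)
(J(-27) + (556 - 1336)*(f(25) - 2239))*(259 - 1012) = (0 + (556 - 1336)*(-72*25 - 2239))*(259 - 1012) = (0 - 780*(-1800 - 2239))*(-753) = (0 - 780*(-4039))*(-753) = (0 + 3150420)*(-753) = 3150420*(-753) = -2372266260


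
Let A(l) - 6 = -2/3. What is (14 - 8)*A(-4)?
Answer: 32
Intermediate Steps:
A(l) = 16/3 (A(l) = 6 - 2/3 = 16/3)
(14 - 8)*A(-4) = (14 - 8)*(16/3) = 6*(16/3) = 32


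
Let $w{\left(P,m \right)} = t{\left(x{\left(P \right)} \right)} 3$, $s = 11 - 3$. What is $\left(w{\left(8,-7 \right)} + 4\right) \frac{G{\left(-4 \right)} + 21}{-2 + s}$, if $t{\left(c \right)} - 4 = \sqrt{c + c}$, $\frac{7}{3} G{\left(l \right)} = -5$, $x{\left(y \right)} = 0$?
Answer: $\frac{352}{7} \approx 50.286$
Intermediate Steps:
$G{\left(l \right)} = - \frac{15}{7}$ ($G{\left(l \right)} = \frac{3}{7} \left(-5\right) = - \frac{15}{7}$)
$t{\left(c \right)} = 4 + \sqrt{2} \sqrt{c}$ ($t{\left(c \right)} = 4 + \sqrt{c + c} = 4 + \sqrt{2 c} = 4 + \sqrt{2} \sqrt{c}$)
$s = 8$ ($s = 11 - 3 = 8$)
$w{\left(P,m \right)} = 12$ ($w{\left(P,m \right)} = \left(4 + \sqrt{2} \sqrt{0}\right) 3 = \left(4 + \sqrt{2} \cdot 0\right) 3 = \left(4 + 0\right) 3 = 4 \cdot 3 = 12$)
$\left(w{\left(8,-7 \right)} + 4\right) \frac{G{\left(-4 \right)} + 21}{-2 + s} = \left(12 + 4\right) \frac{- \frac{15}{7} + 21}{-2 + 8} = 16 \frac{132}{7 \cdot 6} = 16 \cdot \frac{132}{7} \cdot \frac{1}{6} = 16 \cdot \frac{22}{7} = \frac{352}{7}$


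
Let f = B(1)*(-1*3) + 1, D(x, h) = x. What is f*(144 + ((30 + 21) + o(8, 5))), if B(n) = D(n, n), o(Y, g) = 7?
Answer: -404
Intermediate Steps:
B(n) = n
f = -2 (f = 1*(-1*3) + 1 = 1*(-3) + 1 = -3 + 1 = -2)
f*(144 + ((30 + 21) + o(8, 5))) = -2*(144 + ((30 + 21) + 7)) = -2*(144 + (51 + 7)) = -2*(144 + 58) = -2*202 = -404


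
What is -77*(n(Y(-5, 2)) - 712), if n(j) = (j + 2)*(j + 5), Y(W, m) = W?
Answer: 54824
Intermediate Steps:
n(j) = (2 + j)*(5 + j)
-77*(n(Y(-5, 2)) - 712) = -77*((10 + (-5)² + 7*(-5)) - 712) = -77*((10 + 25 - 35) - 712) = -77*(0 - 712) = -77*(-712) = 54824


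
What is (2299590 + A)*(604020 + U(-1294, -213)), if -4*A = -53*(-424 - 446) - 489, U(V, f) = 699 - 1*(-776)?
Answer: 5541937700805/4 ≈ 1.3855e+12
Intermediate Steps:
U(V, f) = 1475 (U(V, f) = 699 + 776 = 1475)
A = -45621/4 (A = -(-53*(-424 - 446) - 489)/4 = -(-53*(-870) - 489)/4 = -(46110 - 489)/4 = -¼*45621 = -45621/4 ≈ -11405.)
(2299590 + A)*(604020 + U(-1294, -213)) = (2299590 - 45621/4)*(604020 + 1475) = (9152739/4)*605495 = 5541937700805/4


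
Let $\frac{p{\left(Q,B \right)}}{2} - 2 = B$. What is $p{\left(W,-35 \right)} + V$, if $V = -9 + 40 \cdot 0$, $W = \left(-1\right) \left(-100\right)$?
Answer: $-75$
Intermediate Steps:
$W = 100$
$V = -9$ ($V = -9 + 0 = -9$)
$p{\left(Q,B \right)} = 4 + 2 B$
$p{\left(W,-35 \right)} + V = \left(4 + 2 \left(-35\right)\right) - 9 = \left(4 - 70\right) - 9 = -66 - 9 = -75$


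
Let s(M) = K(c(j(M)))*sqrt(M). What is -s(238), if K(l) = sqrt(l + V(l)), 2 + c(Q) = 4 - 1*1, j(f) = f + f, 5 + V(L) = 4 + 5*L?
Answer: -sqrt(1190) ≈ -34.496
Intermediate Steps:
V(L) = -1 + 5*L (V(L) = -5 + (4 + 5*L) = -1 + 5*L)
j(f) = 2*f
c(Q) = 1 (c(Q) = -2 + (4 - 1*1) = -2 + (4 - 1) = -2 + 3 = 1)
K(l) = sqrt(-1 + 6*l) (K(l) = sqrt(l + (-1 + 5*l)) = sqrt(-1 + 6*l))
s(M) = sqrt(5)*sqrt(M) (s(M) = sqrt(-1 + 6*1)*sqrt(M) = sqrt(-1 + 6)*sqrt(M) = sqrt(5)*sqrt(M))
-s(238) = -sqrt(5)*sqrt(238) = -sqrt(1190)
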